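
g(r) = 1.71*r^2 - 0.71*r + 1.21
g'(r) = 3.42*r - 0.71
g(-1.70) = 7.36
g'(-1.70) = -6.52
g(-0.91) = 3.27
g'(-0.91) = -3.82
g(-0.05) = 1.25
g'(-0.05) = -0.88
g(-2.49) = 13.58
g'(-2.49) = -9.23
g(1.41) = 3.61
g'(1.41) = 4.11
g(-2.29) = 11.80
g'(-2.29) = -8.54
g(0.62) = 1.43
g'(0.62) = 1.41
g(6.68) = 72.77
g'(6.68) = 22.14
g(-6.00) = 67.03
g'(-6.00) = -21.23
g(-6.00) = 67.03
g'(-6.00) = -21.23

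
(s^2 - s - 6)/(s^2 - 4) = (s - 3)/(s - 2)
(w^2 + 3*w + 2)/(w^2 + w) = (w + 2)/w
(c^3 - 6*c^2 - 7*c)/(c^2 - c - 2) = c*(c - 7)/(c - 2)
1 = 1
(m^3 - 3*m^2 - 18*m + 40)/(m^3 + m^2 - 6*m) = (m^2 - m - 20)/(m*(m + 3))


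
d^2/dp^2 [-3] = 0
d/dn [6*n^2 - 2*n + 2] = 12*n - 2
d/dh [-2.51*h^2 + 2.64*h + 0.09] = 2.64 - 5.02*h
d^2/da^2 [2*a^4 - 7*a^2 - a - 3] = 24*a^2 - 14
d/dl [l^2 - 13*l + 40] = 2*l - 13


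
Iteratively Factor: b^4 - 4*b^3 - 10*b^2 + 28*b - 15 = (b + 3)*(b^3 - 7*b^2 + 11*b - 5) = (b - 5)*(b + 3)*(b^2 - 2*b + 1) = (b - 5)*(b - 1)*(b + 3)*(b - 1)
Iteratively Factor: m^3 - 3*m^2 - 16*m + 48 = (m - 3)*(m^2 - 16) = (m - 4)*(m - 3)*(m + 4)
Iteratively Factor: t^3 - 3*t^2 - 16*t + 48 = (t - 4)*(t^2 + t - 12) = (t - 4)*(t + 4)*(t - 3)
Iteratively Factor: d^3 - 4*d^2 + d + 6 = (d - 2)*(d^2 - 2*d - 3) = (d - 2)*(d + 1)*(d - 3)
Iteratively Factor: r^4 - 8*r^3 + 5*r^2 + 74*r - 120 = (r - 2)*(r^3 - 6*r^2 - 7*r + 60) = (r - 4)*(r - 2)*(r^2 - 2*r - 15) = (r - 4)*(r - 2)*(r + 3)*(r - 5)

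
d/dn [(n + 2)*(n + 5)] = 2*n + 7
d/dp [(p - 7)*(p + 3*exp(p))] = p + (p - 7)*(3*exp(p) + 1) + 3*exp(p)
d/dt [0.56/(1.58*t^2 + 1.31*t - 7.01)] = (-1.7696*t - 0.7336)/(1.58*t^2 + 1.31*t - 7.01)^2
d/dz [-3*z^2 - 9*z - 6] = -6*z - 9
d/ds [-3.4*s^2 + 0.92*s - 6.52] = 0.92 - 6.8*s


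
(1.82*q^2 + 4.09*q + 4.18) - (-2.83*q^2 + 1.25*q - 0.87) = 4.65*q^2 + 2.84*q + 5.05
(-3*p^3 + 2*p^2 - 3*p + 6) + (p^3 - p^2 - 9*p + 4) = -2*p^3 + p^2 - 12*p + 10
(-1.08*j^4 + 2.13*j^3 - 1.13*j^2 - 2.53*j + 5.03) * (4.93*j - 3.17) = -5.3244*j^5 + 13.9245*j^4 - 12.323*j^3 - 8.8908*j^2 + 32.818*j - 15.9451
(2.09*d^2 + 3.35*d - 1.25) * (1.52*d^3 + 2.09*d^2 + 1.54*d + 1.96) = 3.1768*d^5 + 9.4601*d^4 + 8.3201*d^3 + 6.6429*d^2 + 4.641*d - 2.45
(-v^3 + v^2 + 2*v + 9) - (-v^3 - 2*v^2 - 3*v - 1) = 3*v^2 + 5*v + 10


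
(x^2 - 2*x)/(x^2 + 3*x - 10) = x/(x + 5)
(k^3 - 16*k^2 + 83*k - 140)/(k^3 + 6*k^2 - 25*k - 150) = (k^2 - 11*k + 28)/(k^2 + 11*k + 30)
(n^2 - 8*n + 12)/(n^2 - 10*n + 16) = (n - 6)/(n - 8)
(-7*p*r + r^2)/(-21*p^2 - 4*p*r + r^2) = r/(3*p + r)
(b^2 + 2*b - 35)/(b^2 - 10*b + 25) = (b + 7)/(b - 5)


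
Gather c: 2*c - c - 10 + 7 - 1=c - 4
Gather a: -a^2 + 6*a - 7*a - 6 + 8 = -a^2 - a + 2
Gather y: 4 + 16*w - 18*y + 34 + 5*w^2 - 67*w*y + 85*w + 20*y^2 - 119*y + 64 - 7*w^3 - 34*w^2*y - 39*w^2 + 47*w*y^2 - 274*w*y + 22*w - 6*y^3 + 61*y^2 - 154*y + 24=-7*w^3 - 34*w^2 + 123*w - 6*y^3 + y^2*(47*w + 81) + y*(-34*w^2 - 341*w - 291) + 126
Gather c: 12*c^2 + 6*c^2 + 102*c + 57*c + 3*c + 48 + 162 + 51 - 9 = 18*c^2 + 162*c + 252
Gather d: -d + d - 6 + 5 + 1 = 0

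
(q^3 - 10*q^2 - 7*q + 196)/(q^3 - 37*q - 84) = (q - 7)/(q + 3)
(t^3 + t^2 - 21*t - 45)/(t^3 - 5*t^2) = 1 + 6/t + 9/t^2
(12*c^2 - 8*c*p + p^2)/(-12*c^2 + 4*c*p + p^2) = (-6*c + p)/(6*c + p)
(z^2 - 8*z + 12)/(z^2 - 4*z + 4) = (z - 6)/(z - 2)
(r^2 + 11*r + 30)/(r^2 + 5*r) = (r + 6)/r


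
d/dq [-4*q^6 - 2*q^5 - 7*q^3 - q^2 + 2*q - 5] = -24*q^5 - 10*q^4 - 21*q^2 - 2*q + 2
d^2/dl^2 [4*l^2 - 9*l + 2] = 8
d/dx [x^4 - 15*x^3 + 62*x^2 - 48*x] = 4*x^3 - 45*x^2 + 124*x - 48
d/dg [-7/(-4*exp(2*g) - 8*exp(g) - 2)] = -14*(exp(g) + 1)*exp(g)/(2*exp(2*g) + 4*exp(g) + 1)^2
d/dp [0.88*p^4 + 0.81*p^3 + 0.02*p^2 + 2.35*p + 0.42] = 3.52*p^3 + 2.43*p^2 + 0.04*p + 2.35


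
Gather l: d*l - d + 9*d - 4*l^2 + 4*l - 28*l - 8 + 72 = 8*d - 4*l^2 + l*(d - 24) + 64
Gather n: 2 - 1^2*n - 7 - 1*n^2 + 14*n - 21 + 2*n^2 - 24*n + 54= n^2 - 11*n + 28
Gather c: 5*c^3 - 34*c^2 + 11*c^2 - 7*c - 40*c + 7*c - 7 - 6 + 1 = 5*c^3 - 23*c^2 - 40*c - 12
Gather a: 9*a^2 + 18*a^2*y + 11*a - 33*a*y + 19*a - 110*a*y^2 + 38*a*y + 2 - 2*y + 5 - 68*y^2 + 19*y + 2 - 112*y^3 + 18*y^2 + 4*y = a^2*(18*y + 9) + a*(-110*y^2 + 5*y + 30) - 112*y^3 - 50*y^2 + 21*y + 9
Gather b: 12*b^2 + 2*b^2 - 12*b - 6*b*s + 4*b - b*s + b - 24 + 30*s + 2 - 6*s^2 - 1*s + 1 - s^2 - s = 14*b^2 + b*(-7*s - 7) - 7*s^2 + 28*s - 21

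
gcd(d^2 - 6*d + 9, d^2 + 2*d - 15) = d - 3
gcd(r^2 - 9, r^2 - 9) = r^2 - 9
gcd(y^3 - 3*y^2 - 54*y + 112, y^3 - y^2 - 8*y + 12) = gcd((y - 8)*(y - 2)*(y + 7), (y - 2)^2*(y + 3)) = y - 2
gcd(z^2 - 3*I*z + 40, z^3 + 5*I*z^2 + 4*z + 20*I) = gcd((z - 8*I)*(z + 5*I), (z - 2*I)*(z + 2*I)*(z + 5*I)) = z + 5*I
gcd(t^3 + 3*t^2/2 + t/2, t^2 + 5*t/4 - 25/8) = 1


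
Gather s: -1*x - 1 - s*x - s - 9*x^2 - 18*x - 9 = s*(-x - 1) - 9*x^2 - 19*x - 10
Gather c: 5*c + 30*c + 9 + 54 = 35*c + 63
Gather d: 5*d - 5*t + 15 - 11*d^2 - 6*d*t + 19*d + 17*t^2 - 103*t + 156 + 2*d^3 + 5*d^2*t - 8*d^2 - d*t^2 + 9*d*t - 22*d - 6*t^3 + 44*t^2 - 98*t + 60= 2*d^3 + d^2*(5*t - 19) + d*(-t^2 + 3*t + 2) - 6*t^3 + 61*t^2 - 206*t + 231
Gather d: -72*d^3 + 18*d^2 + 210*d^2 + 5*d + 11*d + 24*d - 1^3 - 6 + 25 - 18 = -72*d^3 + 228*d^2 + 40*d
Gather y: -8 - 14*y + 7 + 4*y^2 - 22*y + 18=4*y^2 - 36*y + 17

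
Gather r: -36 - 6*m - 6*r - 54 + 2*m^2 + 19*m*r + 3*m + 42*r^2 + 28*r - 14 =2*m^2 - 3*m + 42*r^2 + r*(19*m + 22) - 104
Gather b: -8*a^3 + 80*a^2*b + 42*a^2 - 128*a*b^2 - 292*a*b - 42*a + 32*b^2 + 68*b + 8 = -8*a^3 + 42*a^2 - 42*a + b^2*(32 - 128*a) + b*(80*a^2 - 292*a + 68) + 8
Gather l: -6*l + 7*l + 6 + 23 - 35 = l - 6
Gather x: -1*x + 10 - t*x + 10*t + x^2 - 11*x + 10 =10*t + x^2 + x*(-t - 12) + 20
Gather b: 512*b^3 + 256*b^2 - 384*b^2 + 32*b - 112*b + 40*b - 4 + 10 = 512*b^3 - 128*b^2 - 40*b + 6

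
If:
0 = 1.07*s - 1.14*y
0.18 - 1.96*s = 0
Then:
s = 0.09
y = 0.09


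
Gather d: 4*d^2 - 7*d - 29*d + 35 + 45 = 4*d^2 - 36*d + 80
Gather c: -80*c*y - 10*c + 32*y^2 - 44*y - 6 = c*(-80*y - 10) + 32*y^2 - 44*y - 6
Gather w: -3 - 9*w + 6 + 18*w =9*w + 3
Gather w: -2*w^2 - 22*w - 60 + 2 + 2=-2*w^2 - 22*w - 56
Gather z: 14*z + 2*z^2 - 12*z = 2*z^2 + 2*z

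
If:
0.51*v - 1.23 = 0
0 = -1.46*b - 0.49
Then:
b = -0.34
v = 2.41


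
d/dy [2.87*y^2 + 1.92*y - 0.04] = 5.74*y + 1.92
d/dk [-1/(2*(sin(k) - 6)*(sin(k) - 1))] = (2*sin(k) - 7)*cos(k)/(2*(sin(k) - 6)^2*(sin(k) - 1)^2)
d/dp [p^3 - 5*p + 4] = 3*p^2 - 5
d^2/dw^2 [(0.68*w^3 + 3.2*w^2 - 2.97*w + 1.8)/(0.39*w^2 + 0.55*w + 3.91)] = (-3.938738*w^3 - 18.86136*w^2 + 91.865766*w + 106.21717)/(0.059319*w^6 + 0.250965*w^5 + 2.138058*w^4 + 5.198545*w^3 + 21.435402*w^2 + 25.225365*w + 59.776471)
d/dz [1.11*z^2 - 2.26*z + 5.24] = 2.22*z - 2.26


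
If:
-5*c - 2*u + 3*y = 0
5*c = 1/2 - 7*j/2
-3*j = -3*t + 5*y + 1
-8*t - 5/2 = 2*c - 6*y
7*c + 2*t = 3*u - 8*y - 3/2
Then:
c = 2111/12584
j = -609/6292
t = -10545/12584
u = -17447/12584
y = -8113/12584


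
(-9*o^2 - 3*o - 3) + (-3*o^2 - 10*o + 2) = -12*o^2 - 13*o - 1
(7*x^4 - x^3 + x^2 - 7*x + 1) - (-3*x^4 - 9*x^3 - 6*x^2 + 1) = 10*x^4 + 8*x^3 + 7*x^2 - 7*x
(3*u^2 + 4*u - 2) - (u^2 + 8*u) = 2*u^2 - 4*u - 2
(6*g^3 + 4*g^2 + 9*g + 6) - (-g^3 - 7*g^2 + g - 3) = 7*g^3 + 11*g^2 + 8*g + 9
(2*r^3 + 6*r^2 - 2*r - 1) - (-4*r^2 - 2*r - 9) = 2*r^3 + 10*r^2 + 8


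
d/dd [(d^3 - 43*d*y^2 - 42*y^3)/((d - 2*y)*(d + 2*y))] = (d^4 + 31*d^2*y^2 + 84*d*y^3 + 172*y^4)/(d^4 - 8*d^2*y^2 + 16*y^4)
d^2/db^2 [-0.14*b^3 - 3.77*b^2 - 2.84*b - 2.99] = -0.84*b - 7.54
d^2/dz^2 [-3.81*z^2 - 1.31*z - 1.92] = -7.62000000000000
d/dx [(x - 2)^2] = 2*x - 4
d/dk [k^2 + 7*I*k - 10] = 2*k + 7*I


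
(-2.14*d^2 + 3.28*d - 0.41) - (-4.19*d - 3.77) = -2.14*d^2 + 7.47*d + 3.36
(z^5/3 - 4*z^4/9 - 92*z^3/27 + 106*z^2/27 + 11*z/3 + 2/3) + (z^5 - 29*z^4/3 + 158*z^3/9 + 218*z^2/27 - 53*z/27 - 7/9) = 4*z^5/3 - 91*z^4/9 + 382*z^3/27 + 12*z^2 + 46*z/27 - 1/9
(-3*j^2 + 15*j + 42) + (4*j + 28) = -3*j^2 + 19*j + 70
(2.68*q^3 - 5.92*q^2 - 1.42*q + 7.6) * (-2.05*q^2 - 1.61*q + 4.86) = -5.494*q^5 + 7.8212*q^4 + 25.467*q^3 - 42.065*q^2 - 19.1372*q + 36.936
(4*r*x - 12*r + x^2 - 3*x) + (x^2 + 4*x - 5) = 4*r*x - 12*r + 2*x^2 + x - 5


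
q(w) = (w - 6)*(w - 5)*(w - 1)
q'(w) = (w - 6)*(w - 5) + (w - 6)*(w - 1) + (w - 5)*(w - 1)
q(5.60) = -1.10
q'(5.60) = 0.68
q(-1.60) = -130.42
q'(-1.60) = 87.08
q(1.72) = 10.11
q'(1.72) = 8.60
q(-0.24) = -40.55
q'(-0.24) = 46.93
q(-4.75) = -602.67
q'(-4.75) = 222.69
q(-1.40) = -113.66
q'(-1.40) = 80.48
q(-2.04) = -172.07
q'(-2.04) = 102.44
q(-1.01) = -84.68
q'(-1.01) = 68.30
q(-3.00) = -288.00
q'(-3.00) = 140.00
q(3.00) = 12.00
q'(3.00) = -4.00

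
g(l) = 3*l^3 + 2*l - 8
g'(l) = 9*l^2 + 2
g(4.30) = 239.12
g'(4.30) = 168.41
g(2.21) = 28.80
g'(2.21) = 45.96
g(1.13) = -1.41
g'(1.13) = 13.49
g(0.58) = -6.25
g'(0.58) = 5.03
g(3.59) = 137.98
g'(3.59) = 117.99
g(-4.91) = -372.93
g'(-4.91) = 218.97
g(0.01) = -7.98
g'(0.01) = 2.00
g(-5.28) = -460.15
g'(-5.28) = 252.91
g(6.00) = 652.00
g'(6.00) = 326.00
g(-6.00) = -668.00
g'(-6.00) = 326.00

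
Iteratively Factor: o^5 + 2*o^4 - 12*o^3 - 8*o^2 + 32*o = (o + 2)*(o^4 - 12*o^2 + 16*o) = (o - 2)*(o + 2)*(o^3 + 2*o^2 - 8*o) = (o - 2)*(o + 2)*(o + 4)*(o^2 - 2*o) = (o - 2)^2*(o + 2)*(o + 4)*(o)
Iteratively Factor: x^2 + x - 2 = (x + 2)*(x - 1)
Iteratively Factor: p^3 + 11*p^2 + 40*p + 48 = (p + 4)*(p^2 + 7*p + 12) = (p + 4)^2*(p + 3)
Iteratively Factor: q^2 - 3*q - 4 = (q + 1)*(q - 4)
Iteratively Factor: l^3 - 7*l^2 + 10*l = (l)*(l^2 - 7*l + 10) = l*(l - 2)*(l - 5)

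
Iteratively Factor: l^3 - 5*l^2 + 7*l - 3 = (l - 1)*(l^2 - 4*l + 3) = (l - 3)*(l - 1)*(l - 1)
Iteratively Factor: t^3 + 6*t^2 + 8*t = (t + 2)*(t^2 + 4*t) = t*(t + 2)*(t + 4)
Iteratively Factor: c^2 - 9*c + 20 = (c - 4)*(c - 5)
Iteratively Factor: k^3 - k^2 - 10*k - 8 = (k + 2)*(k^2 - 3*k - 4) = (k + 1)*(k + 2)*(k - 4)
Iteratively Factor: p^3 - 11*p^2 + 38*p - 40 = (p - 2)*(p^2 - 9*p + 20) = (p - 4)*(p - 2)*(p - 5)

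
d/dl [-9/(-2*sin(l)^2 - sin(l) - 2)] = -9*(4*sin(l) + 1)*cos(l)/(sin(l) - cos(2*l) + 3)^2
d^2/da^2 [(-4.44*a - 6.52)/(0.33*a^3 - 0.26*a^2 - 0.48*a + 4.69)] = (-2.901096*a^5 - 6.234624*a^4 + 6.943776*a^3 + 86.013552*a^2 + 23.179032*a - 38.896048)/(0.035937*a^9 - 0.084942*a^8 - 0.089892*a^7 + 1.761751*a^6 - 2.28366*a^5 - 3.685956*a^4 + 25.177419*a^3 - 13.91523*a^2 - 31.674384*a + 103.161709)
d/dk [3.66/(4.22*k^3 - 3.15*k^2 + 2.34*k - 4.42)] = (-46.3356*k^2 + 23.058*k - 8.5644)/(4.22*k^3 - 3.15*k^2 + 2.34*k - 4.42)^2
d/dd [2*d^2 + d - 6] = 4*d + 1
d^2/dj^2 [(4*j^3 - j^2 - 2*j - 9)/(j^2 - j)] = 2*(j^3 - 27*j^2 + 27*j - 9)/(j^3*(j^3 - 3*j^2 + 3*j - 1))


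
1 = 1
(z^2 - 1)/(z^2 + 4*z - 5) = (z + 1)/(z + 5)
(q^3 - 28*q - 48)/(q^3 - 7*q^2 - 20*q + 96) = (q^2 - 4*q - 12)/(q^2 - 11*q + 24)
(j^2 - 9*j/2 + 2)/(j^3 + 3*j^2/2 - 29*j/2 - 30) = (2*j - 1)/(2*j^2 + 11*j + 15)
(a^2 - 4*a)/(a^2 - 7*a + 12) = a/(a - 3)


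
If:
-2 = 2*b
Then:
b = -1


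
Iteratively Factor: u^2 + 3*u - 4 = (u + 4)*(u - 1)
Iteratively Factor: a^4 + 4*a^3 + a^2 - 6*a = (a)*(a^3 + 4*a^2 + a - 6) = a*(a + 2)*(a^2 + 2*a - 3) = a*(a - 1)*(a + 2)*(a + 3)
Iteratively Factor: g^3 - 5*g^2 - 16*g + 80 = (g + 4)*(g^2 - 9*g + 20) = (g - 4)*(g + 4)*(g - 5)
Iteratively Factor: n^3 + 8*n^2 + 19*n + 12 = (n + 1)*(n^2 + 7*n + 12) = (n + 1)*(n + 3)*(n + 4)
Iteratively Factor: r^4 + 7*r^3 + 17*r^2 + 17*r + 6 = (r + 1)*(r^3 + 6*r^2 + 11*r + 6) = (r + 1)^2*(r^2 + 5*r + 6) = (r + 1)^2*(r + 2)*(r + 3)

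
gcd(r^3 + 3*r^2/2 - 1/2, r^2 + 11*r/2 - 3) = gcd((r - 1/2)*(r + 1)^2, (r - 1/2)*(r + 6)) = r - 1/2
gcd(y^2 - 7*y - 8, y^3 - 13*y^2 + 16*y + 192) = y - 8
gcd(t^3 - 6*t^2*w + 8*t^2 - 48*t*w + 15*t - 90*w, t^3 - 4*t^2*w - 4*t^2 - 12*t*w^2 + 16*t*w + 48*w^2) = t - 6*w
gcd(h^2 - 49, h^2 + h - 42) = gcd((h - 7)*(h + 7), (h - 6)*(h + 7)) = h + 7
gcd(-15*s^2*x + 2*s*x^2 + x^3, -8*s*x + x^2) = x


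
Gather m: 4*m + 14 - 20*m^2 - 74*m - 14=-20*m^2 - 70*m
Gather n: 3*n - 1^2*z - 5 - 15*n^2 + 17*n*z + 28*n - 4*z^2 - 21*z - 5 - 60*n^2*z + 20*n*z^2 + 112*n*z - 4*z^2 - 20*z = n^2*(-60*z - 15) + n*(20*z^2 + 129*z + 31) - 8*z^2 - 42*z - 10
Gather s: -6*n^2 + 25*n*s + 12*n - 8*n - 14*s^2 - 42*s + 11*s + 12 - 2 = -6*n^2 + 4*n - 14*s^2 + s*(25*n - 31) + 10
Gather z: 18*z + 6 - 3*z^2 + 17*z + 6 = -3*z^2 + 35*z + 12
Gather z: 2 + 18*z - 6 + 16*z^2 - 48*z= 16*z^2 - 30*z - 4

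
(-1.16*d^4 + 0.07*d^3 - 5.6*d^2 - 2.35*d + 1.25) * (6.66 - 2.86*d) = 3.3176*d^5 - 7.9258*d^4 + 16.4822*d^3 - 30.575*d^2 - 19.226*d + 8.325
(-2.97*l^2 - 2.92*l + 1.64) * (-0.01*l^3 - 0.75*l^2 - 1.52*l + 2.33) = 0.0297*l^5 + 2.2567*l^4 + 6.688*l^3 - 3.7117*l^2 - 9.2964*l + 3.8212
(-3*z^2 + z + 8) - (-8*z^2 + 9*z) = 5*z^2 - 8*z + 8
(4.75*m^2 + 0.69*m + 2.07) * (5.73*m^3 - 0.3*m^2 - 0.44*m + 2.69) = 27.2175*m^5 + 2.5287*m^4 + 9.5641*m^3 + 11.8529*m^2 + 0.9453*m + 5.5683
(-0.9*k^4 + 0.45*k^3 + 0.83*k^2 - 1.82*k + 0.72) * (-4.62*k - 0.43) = 4.158*k^5 - 1.692*k^4 - 4.0281*k^3 + 8.0515*k^2 - 2.5438*k - 0.3096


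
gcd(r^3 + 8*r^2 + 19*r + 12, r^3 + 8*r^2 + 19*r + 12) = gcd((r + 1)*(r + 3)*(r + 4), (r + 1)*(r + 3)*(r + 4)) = r^3 + 8*r^2 + 19*r + 12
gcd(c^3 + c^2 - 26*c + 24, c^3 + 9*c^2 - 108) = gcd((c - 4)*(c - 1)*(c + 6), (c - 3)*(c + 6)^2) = c + 6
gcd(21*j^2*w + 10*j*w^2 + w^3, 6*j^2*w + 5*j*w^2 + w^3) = 3*j*w + w^2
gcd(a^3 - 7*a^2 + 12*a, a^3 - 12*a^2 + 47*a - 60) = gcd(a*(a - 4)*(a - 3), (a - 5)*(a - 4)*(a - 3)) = a^2 - 7*a + 12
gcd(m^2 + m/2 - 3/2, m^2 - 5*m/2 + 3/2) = m - 1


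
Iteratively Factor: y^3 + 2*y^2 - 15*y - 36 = (y - 4)*(y^2 + 6*y + 9) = (y - 4)*(y + 3)*(y + 3)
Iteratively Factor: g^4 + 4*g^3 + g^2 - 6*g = (g - 1)*(g^3 + 5*g^2 + 6*g) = (g - 1)*(g + 3)*(g^2 + 2*g) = g*(g - 1)*(g + 3)*(g + 2)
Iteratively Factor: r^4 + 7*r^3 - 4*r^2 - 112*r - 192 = (r + 4)*(r^3 + 3*r^2 - 16*r - 48) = (r + 4)^2*(r^2 - r - 12) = (r - 4)*(r + 4)^2*(r + 3)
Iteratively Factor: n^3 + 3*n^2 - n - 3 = (n - 1)*(n^2 + 4*n + 3) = (n - 1)*(n + 1)*(n + 3)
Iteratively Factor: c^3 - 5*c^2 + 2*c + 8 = (c + 1)*(c^2 - 6*c + 8) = (c - 4)*(c + 1)*(c - 2)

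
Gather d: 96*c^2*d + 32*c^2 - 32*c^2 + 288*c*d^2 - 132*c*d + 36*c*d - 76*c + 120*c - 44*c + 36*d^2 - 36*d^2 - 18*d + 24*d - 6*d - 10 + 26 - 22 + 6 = 288*c*d^2 + d*(96*c^2 - 96*c)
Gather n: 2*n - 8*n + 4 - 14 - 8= -6*n - 18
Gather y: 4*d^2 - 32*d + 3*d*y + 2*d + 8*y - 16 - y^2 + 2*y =4*d^2 - 30*d - y^2 + y*(3*d + 10) - 16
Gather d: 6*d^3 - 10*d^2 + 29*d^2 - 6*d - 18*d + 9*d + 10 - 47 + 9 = 6*d^3 + 19*d^2 - 15*d - 28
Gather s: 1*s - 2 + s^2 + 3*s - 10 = s^2 + 4*s - 12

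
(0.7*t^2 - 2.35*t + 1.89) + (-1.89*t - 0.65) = 0.7*t^2 - 4.24*t + 1.24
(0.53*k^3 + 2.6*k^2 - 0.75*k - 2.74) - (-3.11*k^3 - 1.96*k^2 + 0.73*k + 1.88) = 3.64*k^3 + 4.56*k^2 - 1.48*k - 4.62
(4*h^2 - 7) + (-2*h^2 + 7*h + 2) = 2*h^2 + 7*h - 5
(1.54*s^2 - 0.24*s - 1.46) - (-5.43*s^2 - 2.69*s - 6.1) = 6.97*s^2 + 2.45*s + 4.64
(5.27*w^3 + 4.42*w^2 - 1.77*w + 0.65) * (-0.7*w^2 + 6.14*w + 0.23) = -3.689*w^5 + 29.2638*w^4 + 29.5899*w^3 - 10.3062*w^2 + 3.5839*w + 0.1495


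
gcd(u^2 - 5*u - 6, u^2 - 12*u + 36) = u - 6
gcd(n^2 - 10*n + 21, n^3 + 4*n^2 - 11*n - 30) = n - 3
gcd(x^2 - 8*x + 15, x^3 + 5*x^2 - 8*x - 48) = x - 3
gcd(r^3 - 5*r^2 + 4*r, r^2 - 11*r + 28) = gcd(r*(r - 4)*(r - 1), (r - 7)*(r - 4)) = r - 4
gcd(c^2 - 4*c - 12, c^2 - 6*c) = c - 6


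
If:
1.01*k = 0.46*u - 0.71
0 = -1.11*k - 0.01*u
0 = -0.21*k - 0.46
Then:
No Solution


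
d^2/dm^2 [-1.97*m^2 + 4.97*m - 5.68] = -3.94000000000000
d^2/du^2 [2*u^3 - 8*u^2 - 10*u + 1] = 12*u - 16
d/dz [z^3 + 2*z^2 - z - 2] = 3*z^2 + 4*z - 1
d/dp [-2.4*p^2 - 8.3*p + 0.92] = -4.8*p - 8.3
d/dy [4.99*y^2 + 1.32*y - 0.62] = 9.98*y + 1.32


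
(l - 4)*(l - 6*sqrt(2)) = l^2 - 6*sqrt(2)*l - 4*l + 24*sqrt(2)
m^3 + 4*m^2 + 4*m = m*(m + 2)^2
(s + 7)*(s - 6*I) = s^2 + 7*s - 6*I*s - 42*I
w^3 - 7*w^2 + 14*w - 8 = (w - 4)*(w - 2)*(w - 1)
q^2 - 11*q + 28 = (q - 7)*(q - 4)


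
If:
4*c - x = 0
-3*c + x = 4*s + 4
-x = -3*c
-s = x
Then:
No Solution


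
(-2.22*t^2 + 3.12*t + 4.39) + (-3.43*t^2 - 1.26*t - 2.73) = -5.65*t^2 + 1.86*t + 1.66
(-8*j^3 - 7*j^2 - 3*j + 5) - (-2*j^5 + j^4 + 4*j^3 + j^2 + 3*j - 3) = 2*j^5 - j^4 - 12*j^3 - 8*j^2 - 6*j + 8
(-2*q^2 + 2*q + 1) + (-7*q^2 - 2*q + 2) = 3 - 9*q^2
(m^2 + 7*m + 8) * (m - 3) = m^3 + 4*m^2 - 13*m - 24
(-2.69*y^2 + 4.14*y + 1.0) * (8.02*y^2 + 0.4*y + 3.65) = -21.5738*y^4 + 32.1268*y^3 - 0.1425*y^2 + 15.511*y + 3.65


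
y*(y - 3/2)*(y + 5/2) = y^3 + y^2 - 15*y/4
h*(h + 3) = h^2 + 3*h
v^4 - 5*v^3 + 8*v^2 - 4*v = v*(v - 2)^2*(v - 1)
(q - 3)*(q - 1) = q^2 - 4*q + 3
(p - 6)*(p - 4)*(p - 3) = p^3 - 13*p^2 + 54*p - 72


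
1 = 1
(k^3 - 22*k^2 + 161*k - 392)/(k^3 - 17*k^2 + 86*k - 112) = (k - 7)/(k - 2)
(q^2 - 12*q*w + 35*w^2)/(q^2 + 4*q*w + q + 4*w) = (q^2 - 12*q*w + 35*w^2)/(q^2 + 4*q*w + q + 4*w)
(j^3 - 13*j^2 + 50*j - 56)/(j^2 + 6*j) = (j^3 - 13*j^2 + 50*j - 56)/(j*(j + 6))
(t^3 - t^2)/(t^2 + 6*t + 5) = t^2*(t - 1)/(t^2 + 6*t + 5)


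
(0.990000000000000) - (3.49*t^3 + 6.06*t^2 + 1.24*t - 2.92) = -3.49*t^3 - 6.06*t^2 - 1.24*t + 3.91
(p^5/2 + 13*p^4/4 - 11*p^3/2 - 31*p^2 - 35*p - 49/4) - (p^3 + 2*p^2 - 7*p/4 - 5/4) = p^5/2 + 13*p^4/4 - 13*p^3/2 - 33*p^2 - 133*p/4 - 11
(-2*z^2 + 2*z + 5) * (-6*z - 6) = 12*z^3 - 42*z - 30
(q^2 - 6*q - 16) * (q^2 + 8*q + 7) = q^4 + 2*q^3 - 57*q^2 - 170*q - 112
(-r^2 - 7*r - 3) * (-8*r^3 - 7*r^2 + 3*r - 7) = 8*r^5 + 63*r^4 + 70*r^3 + 7*r^2 + 40*r + 21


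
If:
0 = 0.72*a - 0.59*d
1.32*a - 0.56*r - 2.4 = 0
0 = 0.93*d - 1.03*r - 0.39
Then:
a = 3.11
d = 3.80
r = 3.05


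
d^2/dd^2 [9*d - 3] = 0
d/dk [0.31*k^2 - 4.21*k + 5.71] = 0.62*k - 4.21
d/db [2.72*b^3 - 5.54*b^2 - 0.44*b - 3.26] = 8.16*b^2 - 11.08*b - 0.44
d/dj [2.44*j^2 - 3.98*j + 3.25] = 4.88*j - 3.98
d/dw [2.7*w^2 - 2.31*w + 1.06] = 5.4*w - 2.31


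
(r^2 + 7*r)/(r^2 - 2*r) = (r + 7)/(r - 2)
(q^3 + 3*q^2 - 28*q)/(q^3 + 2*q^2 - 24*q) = (q + 7)/(q + 6)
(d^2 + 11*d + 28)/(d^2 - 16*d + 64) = (d^2 + 11*d + 28)/(d^2 - 16*d + 64)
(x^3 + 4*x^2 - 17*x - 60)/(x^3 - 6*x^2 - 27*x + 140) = (x + 3)/(x - 7)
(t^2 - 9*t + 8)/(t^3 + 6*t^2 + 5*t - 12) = (t - 8)/(t^2 + 7*t + 12)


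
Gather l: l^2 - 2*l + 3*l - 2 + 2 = l^2 + l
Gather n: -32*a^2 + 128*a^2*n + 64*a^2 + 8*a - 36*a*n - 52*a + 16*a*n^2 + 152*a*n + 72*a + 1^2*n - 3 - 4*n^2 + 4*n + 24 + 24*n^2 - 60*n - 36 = 32*a^2 + 28*a + n^2*(16*a + 20) + n*(128*a^2 + 116*a - 55) - 15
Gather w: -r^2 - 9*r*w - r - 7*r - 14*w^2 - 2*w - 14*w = -r^2 - 8*r - 14*w^2 + w*(-9*r - 16)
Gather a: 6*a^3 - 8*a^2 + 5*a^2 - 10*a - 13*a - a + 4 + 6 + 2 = 6*a^3 - 3*a^2 - 24*a + 12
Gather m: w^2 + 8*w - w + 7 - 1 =w^2 + 7*w + 6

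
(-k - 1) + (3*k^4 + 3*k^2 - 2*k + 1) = 3*k^4 + 3*k^2 - 3*k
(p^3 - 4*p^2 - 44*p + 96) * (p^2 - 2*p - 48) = p^5 - 6*p^4 - 84*p^3 + 376*p^2 + 1920*p - 4608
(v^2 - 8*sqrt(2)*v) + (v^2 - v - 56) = 2*v^2 - 8*sqrt(2)*v - v - 56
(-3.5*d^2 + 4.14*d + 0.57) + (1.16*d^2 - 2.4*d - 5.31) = -2.34*d^2 + 1.74*d - 4.74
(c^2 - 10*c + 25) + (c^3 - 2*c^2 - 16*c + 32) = c^3 - c^2 - 26*c + 57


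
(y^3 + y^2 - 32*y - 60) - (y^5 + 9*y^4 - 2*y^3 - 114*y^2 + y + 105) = -y^5 - 9*y^4 + 3*y^3 + 115*y^2 - 33*y - 165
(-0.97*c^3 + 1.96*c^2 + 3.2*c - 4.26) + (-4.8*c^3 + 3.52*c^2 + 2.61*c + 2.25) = -5.77*c^3 + 5.48*c^2 + 5.81*c - 2.01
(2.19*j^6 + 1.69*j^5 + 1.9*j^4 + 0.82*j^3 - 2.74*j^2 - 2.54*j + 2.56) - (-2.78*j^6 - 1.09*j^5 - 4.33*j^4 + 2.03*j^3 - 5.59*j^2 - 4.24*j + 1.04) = 4.97*j^6 + 2.78*j^5 + 6.23*j^4 - 1.21*j^3 + 2.85*j^2 + 1.7*j + 1.52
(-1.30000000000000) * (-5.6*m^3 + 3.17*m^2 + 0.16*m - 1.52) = 7.28*m^3 - 4.121*m^2 - 0.208*m + 1.976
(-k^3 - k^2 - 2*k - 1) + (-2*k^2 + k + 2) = -k^3 - 3*k^2 - k + 1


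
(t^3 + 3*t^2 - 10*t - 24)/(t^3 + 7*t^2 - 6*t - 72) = (t + 2)/(t + 6)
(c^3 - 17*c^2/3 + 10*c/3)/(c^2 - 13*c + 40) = c*(3*c - 2)/(3*(c - 8))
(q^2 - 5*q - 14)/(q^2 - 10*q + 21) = (q + 2)/(q - 3)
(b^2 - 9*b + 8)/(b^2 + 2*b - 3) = (b - 8)/(b + 3)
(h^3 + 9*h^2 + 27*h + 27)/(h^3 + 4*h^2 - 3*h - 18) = (h + 3)/(h - 2)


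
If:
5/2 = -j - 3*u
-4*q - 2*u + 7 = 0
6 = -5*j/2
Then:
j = -12/5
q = 53/30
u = -1/30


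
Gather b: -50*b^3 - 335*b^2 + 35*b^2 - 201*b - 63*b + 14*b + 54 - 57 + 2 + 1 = -50*b^3 - 300*b^2 - 250*b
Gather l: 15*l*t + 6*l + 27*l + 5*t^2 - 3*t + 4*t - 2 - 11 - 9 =l*(15*t + 33) + 5*t^2 + t - 22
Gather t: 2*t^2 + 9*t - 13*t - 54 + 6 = 2*t^2 - 4*t - 48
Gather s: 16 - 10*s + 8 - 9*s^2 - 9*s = -9*s^2 - 19*s + 24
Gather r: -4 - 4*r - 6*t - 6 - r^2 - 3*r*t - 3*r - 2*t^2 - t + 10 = -r^2 + r*(-3*t - 7) - 2*t^2 - 7*t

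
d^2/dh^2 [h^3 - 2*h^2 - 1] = 6*h - 4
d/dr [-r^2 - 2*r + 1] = -2*r - 2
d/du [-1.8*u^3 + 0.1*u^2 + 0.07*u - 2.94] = -5.4*u^2 + 0.2*u + 0.07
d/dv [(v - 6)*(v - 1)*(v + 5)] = 3*v^2 - 4*v - 29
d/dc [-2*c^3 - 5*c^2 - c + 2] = -6*c^2 - 10*c - 1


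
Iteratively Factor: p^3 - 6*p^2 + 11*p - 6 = (p - 3)*(p^2 - 3*p + 2) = (p - 3)*(p - 1)*(p - 2)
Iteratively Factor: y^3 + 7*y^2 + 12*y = (y)*(y^2 + 7*y + 12) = y*(y + 4)*(y + 3)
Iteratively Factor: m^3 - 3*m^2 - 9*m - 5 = (m + 1)*(m^2 - 4*m - 5) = (m - 5)*(m + 1)*(m + 1)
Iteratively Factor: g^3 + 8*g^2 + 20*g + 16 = (g + 2)*(g^2 + 6*g + 8) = (g + 2)*(g + 4)*(g + 2)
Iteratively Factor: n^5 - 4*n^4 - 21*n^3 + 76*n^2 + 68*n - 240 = (n - 3)*(n^4 - n^3 - 24*n^2 + 4*n + 80) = (n - 3)*(n + 2)*(n^3 - 3*n^2 - 18*n + 40) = (n - 3)*(n - 2)*(n + 2)*(n^2 - n - 20) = (n - 3)*(n - 2)*(n + 2)*(n + 4)*(n - 5)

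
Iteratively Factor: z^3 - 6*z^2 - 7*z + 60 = (z + 3)*(z^2 - 9*z + 20) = (z - 5)*(z + 3)*(z - 4)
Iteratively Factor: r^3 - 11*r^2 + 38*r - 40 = (r - 4)*(r^2 - 7*r + 10) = (r - 5)*(r - 4)*(r - 2)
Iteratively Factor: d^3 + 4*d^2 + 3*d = (d + 1)*(d^2 + 3*d) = d*(d + 1)*(d + 3)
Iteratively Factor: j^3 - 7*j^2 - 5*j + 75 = (j - 5)*(j^2 - 2*j - 15) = (j - 5)^2*(j + 3)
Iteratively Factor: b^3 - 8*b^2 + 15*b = (b)*(b^2 - 8*b + 15) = b*(b - 5)*(b - 3)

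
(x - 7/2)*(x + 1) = x^2 - 5*x/2 - 7/2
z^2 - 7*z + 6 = (z - 6)*(z - 1)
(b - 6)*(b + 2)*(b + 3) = b^3 - b^2 - 24*b - 36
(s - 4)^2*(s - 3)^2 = s^4 - 14*s^3 + 73*s^2 - 168*s + 144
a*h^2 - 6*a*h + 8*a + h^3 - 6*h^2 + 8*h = (a + h)*(h - 4)*(h - 2)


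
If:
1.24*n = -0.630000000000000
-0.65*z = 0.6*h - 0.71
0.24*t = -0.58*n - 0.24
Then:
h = 1.18333333333333 - 1.08333333333333*z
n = -0.51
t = 0.23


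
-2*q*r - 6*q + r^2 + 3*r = (-2*q + r)*(r + 3)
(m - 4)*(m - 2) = m^2 - 6*m + 8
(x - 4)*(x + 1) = x^2 - 3*x - 4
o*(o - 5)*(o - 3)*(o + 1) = o^4 - 7*o^3 + 7*o^2 + 15*o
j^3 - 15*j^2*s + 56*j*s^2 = j*(j - 8*s)*(j - 7*s)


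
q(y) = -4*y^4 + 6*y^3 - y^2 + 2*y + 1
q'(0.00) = 2.00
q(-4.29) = -1854.55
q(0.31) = 1.67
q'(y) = -16*y^3 + 18*y^2 - 2*y + 2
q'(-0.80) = 23.31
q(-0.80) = -5.95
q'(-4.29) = 1605.11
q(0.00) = 1.00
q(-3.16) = -603.48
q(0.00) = 1.00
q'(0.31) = 2.63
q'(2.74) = -197.48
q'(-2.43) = 342.73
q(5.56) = -2810.12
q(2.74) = -103.06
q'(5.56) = -2202.75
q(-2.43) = -235.33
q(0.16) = 1.32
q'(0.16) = 2.08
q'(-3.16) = 692.93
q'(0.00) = 2.00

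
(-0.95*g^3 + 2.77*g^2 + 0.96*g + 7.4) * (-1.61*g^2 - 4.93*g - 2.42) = 1.5295*g^5 + 0.223799999999999*g^4 - 12.9027*g^3 - 23.3502*g^2 - 38.8052*g - 17.908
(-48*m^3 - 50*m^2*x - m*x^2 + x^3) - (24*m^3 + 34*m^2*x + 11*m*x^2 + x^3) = -72*m^3 - 84*m^2*x - 12*m*x^2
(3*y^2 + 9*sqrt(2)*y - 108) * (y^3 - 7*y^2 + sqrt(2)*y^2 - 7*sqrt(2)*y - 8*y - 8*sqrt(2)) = 3*y^5 - 21*y^4 + 12*sqrt(2)*y^4 - 84*sqrt(2)*y^3 - 114*y^3 - 204*sqrt(2)*y^2 + 630*y^2 + 720*y + 756*sqrt(2)*y + 864*sqrt(2)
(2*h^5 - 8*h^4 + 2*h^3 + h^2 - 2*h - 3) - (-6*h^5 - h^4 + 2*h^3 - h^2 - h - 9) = 8*h^5 - 7*h^4 + 2*h^2 - h + 6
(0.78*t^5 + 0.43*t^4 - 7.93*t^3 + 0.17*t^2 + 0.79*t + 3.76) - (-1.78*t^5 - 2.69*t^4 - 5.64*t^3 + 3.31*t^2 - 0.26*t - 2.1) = 2.56*t^5 + 3.12*t^4 - 2.29*t^3 - 3.14*t^2 + 1.05*t + 5.86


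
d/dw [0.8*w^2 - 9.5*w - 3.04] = 1.6*w - 9.5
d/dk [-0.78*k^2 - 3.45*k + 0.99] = -1.56*k - 3.45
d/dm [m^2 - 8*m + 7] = 2*m - 8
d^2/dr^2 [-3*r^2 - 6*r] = -6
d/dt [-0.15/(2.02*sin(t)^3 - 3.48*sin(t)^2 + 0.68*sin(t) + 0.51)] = (0.909*sin(t)^2 - 1.044*sin(t) + 0.102)*cos(t)/(2.02*sin(t)^3 - 3.48*sin(t)^2 + 0.68*sin(t) + 0.51)^2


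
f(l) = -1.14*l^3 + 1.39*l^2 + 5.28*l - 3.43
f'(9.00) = -246.72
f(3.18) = -9.24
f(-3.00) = 24.02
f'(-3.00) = -33.84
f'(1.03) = 4.52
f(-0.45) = -5.42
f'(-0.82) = 0.70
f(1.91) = 3.78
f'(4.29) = -45.74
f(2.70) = -1.48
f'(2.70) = -12.15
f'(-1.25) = -3.54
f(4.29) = -45.20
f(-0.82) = -6.20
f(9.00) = -674.38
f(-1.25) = -5.63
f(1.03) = 2.24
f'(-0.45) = 3.34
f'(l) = -3.42*l^2 + 2.78*l + 5.28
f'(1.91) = -1.89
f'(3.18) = -20.46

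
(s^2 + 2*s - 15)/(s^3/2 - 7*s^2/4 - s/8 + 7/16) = 16*(s^2 + 2*s - 15)/(8*s^3 - 28*s^2 - 2*s + 7)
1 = 1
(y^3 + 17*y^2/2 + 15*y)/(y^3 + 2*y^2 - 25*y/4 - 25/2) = 2*y*(y + 6)/(2*y^2 - y - 10)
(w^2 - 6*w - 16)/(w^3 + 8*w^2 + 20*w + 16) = (w - 8)/(w^2 + 6*w + 8)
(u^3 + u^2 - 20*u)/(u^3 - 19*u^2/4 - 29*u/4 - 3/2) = 4*u*(-u^2 - u + 20)/(-4*u^3 + 19*u^2 + 29*u + 6)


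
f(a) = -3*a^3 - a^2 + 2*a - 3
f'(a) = -9*a^2 - 2*a + 2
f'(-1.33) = -11.26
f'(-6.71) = -389.80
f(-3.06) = 67.47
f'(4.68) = -204.48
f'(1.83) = -31.80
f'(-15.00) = -1993.00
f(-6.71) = 844.89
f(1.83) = -21.07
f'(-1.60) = -17.84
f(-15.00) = 9867.00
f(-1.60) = 3.53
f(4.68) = -323.05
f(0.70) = -3.12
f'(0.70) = -3.81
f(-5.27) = 397.78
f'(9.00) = -745.00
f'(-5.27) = -237.42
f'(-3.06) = -76.15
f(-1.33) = -0.37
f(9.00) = -2253.00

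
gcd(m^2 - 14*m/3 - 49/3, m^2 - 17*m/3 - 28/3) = m - 7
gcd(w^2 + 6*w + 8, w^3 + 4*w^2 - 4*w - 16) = w^2 + 6*w + 8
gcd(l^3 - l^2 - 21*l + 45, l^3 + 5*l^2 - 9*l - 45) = l^2 + 2*l - 15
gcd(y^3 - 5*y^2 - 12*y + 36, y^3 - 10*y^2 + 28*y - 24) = y^2 - 8*y + 12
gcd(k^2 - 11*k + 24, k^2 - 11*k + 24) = k^2 - 11*k + 24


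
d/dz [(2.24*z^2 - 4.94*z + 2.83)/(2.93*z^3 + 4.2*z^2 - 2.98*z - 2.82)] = (-6.5632*z^4 + 28.9484*z^3 - 10.8029*z^2 - 36.4056*z + 22.3642)/(8.5849*z^6 + 24.612*z^5 + 0.177199999999999*z^4 - 41.5572*z^3 - 14.8076*z^2 + 16.8072*z + 7.9524)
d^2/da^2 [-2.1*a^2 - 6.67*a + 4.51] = -4.20000000000000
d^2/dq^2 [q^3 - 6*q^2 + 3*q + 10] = 6*q - 12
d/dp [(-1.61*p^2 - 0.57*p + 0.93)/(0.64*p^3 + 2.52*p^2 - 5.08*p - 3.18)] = (1.0304*p^4 + 0.7296*p^3 + 7.8296*p^2 + 5.5524*p + 6.537)/(0.4096*p^6 + 3.2256*p^5 - 0.152*p^4 - 29.6736*p^3 + 9.7792*p^2 + 32.3088*p + 10.1124)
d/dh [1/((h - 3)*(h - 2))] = (5 - 2*h)/(h^4 - 10*h^3 + 37*h^2 - 60*h + 36)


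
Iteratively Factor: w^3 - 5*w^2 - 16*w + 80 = (w + 4)*(w^2 - 9*w + 20) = (w - 4)*(w + 4)*(w - 5)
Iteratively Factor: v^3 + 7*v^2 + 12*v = (v)*(v^2 + 7*v + 12) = v*(v + 3)*(v + 4)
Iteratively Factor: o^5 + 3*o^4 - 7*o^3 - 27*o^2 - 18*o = (o + 3)*(o^4 - 7*o^2 - 6*o) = (o - 3)*(o + 3)*(o^3 + 3*o^2 + 2*o) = (o - 3)*(o + 2)*(o + 3)*(o^2 + o) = (o - 3)*(o + 1)*(o + 2)*(o + 3)*(o)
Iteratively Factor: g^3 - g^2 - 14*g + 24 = (g - 3)*(g^2 + 2*g - 8) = (g - 3)*(g - 2)*(g + 4)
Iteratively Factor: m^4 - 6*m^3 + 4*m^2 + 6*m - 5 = (m + 1)*(m^3 - 7*m^2 + 11*m - 5) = (m - 1)*(m + 1)*(m^2 - 6*m + 5) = (m - 1)^2*(m + 1)*(m - 5)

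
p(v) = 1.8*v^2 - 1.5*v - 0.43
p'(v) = 3.6*v - 1.5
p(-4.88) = 49.76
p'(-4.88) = -19.07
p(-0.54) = 0.90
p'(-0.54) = -3.44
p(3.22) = 13.40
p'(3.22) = 10.09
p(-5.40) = 60.16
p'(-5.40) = -20.94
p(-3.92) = 33.11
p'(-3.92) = -15.61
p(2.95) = 10.81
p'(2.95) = 9.12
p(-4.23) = 38.12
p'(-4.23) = -16.73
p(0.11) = -0.57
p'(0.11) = -1.10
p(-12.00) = 276.77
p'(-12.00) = -44.70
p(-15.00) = 427.07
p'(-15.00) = -55.50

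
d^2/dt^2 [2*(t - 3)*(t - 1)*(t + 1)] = 12*t - 12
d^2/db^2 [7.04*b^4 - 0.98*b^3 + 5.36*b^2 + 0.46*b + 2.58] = 84.48*b^2 - 5.88*b + 10.72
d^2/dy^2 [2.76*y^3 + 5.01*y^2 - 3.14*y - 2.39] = 16.56*y + 10.02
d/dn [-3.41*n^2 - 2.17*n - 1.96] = -6.82*n - 2.17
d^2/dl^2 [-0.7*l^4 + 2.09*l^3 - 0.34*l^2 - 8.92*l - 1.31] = -8.4*l^2 + 12.54*l - 0.68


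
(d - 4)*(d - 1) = d^2 - 5*d + 4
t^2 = t^2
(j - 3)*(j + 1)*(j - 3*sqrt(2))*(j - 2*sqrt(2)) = j^4 - 5*sqrt(2)*j^3 - 2*j^3 + 9*j^2 + 10*sqrt(2)*j^2 - 24*j + 15*sqrt(2)*j - 36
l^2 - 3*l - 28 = (l - 7)*(l + 4)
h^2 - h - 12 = (h - 4)*(h + 3)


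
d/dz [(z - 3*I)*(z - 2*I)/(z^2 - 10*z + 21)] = (5*z^2*(-2 + I) + 54*z - 60 - 105*I)/(z^4 - 20*z^3 + 142*z^2 - 420*z + 441)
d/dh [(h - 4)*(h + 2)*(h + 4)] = 3*h^2 + 4*h - 16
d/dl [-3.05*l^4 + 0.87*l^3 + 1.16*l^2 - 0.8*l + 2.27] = -12.2*l^3 + 2.61*l^2 + 2.32*l - 0.8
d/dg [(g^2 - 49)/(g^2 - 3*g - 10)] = 3*(-g^2 + 26*g - 49)/(g^4 - 6*g^3 - 11*g^2 + 60*g + 100)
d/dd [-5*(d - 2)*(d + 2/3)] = 20/3 - 10*d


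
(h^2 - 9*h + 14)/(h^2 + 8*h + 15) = (h^2 - 9*h + 14)/(h^2 + 8*h + 15)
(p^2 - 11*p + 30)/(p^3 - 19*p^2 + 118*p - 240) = 1/(p - 8)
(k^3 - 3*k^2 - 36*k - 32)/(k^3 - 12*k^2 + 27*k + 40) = (k + 4)/(k - 5)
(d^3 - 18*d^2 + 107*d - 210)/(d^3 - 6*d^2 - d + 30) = (d^2 - 13*d + 42)/(d^2 - d - 6)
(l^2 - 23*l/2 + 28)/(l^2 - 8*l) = (l - 7/2)/l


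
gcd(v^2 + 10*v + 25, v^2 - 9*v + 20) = 1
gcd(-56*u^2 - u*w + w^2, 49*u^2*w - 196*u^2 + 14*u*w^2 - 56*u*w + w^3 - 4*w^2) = 7*u + w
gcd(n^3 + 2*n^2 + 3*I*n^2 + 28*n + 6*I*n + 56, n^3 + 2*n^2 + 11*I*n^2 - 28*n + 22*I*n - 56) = n^2 + n*(2 + 7*I) + 14*I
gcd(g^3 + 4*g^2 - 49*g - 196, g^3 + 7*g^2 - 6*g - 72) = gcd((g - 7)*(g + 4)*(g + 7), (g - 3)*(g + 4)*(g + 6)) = g + 4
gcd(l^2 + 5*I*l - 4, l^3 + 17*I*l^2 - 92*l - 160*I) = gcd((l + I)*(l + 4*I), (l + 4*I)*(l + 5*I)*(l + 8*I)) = l + 4*I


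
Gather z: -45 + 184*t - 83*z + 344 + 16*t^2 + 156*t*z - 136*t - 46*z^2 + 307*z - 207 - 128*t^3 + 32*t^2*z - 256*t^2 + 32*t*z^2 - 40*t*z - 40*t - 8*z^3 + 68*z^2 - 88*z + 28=-128*t^3 - 240*t^2 + 8*t - 8*z^3 + z^2*(32*t + 22) + z*(32*t^2 + 116*t + 136) + 120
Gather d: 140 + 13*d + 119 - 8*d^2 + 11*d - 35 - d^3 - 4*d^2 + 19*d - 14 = -d^3 - 12*d^2 + 43*d + 210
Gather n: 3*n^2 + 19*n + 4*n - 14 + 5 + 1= 3*n^2 + 23*n - 8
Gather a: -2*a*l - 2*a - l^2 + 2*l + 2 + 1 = a*(-2*l - 2) - l^2 + 2*l + 3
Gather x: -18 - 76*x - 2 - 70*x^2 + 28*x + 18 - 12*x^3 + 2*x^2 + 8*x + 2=-12*x^3 - 68*x^2 - 40*x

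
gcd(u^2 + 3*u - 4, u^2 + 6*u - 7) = u - 1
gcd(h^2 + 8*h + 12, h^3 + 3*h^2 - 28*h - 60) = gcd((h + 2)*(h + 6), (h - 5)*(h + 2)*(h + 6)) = h^2 + 8*h + 12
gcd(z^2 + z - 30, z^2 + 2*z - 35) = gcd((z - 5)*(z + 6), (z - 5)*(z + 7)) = z - 5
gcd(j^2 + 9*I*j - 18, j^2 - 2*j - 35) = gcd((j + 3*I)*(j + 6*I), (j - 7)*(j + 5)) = 1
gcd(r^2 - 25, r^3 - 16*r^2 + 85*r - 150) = r - 5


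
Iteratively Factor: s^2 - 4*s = (s)*(s - 4)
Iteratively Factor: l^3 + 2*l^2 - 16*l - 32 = (l + 4)*(l^2 - 2*l - 8) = (l - 4)*(l + 4)*(l + 2)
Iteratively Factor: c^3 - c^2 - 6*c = (c + 2)*(c^2 - 3*c) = c*(c + 2)*(c - 3)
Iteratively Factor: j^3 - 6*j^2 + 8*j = (j - 2)*(j^2 - 4*j) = j*(j - 2)*(j - 4)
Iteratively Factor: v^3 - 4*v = (v - 2)*(v^2 + 2*v) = v*(v - 2)*(v + 2)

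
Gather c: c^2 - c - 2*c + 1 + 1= c^2 - 3*c + 2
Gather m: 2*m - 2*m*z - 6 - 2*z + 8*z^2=m*(2 - 2*z) + 8*z^2 - 2*z - 6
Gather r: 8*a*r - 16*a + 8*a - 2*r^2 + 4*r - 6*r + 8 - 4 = -8*a - 2*r^2 + r*(8*a - 2) + 4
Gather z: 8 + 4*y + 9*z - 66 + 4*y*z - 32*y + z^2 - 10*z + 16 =-28*y + z^2 + z*(4*y - 1) - 42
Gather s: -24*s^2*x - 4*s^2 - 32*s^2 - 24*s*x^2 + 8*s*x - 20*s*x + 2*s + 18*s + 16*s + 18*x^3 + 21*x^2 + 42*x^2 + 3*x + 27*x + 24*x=s^2*(-24*x - 36) + s*(-24*x^2 - 12*x + 36) + 18*x^3 + 63*x^2 + 54*x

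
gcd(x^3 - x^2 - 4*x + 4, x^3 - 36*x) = 1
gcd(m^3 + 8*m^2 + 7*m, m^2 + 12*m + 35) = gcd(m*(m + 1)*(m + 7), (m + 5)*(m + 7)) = m + 7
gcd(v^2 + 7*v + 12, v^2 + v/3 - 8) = v + 3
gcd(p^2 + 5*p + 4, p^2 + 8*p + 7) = p + 1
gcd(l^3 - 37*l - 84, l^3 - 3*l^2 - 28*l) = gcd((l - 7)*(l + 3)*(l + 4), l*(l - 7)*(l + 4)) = l^2 - 3*l - 28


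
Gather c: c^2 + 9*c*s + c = c^2 + c*(9*s + 1)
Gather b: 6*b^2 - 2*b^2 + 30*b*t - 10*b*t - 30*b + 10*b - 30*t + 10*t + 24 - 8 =4*b^2 + b*(20*t - 20) - 20*t + 16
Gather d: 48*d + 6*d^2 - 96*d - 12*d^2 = -6*d^2 - 48*d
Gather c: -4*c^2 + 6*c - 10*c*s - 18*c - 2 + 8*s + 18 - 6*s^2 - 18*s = -4*c^2 + c*(-10*s - 12) - 6*s^2 - 10*s + 16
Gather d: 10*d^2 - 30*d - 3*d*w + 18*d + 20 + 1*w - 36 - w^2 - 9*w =10*d^2 + d*(-3*w - 12) - w^2 - 8*w - 16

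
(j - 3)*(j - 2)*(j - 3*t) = j^3 - 3*j^2*t - 5*j^2 + 15*j*t + 6*j - 18*t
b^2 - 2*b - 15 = (b - 5)*(b + 3)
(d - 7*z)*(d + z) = d^2 - 6*d*z - 7*z^2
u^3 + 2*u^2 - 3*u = u*(u - 1)*(u + 3)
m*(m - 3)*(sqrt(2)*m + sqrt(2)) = sqrt(2)*m^3 - 2*sqrt(2)*m^2 - 3*sqrt(2)*m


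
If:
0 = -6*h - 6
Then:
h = -1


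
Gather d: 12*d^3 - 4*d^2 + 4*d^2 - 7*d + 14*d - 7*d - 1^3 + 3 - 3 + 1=12*d^3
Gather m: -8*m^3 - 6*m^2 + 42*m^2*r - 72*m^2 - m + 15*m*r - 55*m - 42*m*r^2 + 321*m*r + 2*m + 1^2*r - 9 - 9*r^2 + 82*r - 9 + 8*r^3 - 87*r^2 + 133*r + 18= -8*m^3 + m^2*(42*r - 78) + m*(-42*r^2 + 336*r - 54) + 8*r^3 - 96*r^2 + 216*r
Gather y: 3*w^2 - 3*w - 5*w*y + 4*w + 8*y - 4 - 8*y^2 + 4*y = 3*w^2 + w - 8*y^2 + y*(12 - 5*w) - 4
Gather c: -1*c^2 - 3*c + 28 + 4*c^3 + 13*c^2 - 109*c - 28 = 4*c^3 + 12*c^2 - 112*c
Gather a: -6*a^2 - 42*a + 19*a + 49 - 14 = -6*a^2 - 23*a + 35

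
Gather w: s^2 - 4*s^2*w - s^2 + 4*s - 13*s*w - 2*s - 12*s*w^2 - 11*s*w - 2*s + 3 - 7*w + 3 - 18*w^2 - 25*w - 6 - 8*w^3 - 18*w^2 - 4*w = -8*w^3 + w^2*(-12*s - 36) + w*(-4*s^2 - 24*s - 36)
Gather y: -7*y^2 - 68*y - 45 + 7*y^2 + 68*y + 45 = 0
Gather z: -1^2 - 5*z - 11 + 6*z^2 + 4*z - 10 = 6*z^2 - z - 22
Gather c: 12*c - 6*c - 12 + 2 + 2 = 6*c - 8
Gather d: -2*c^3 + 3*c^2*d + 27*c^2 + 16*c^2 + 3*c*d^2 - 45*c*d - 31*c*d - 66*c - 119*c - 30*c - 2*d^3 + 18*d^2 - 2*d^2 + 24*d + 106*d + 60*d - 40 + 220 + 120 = -2*c^3 + 43*c^2 - 215*c - 2*d^3 + d^2*(3*c + 16) + d*(3*c^2 - 76*c + 190) + 300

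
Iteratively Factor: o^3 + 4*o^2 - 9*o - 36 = (o + 3)*(o^2 + o - 12) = (o - 3)*(o + 3)*(o + 4)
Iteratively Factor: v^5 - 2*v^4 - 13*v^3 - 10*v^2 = (v)*(v^4 - 2*v^3 - 13*v^2 - 10*v) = v*(v + 1)*(v^3 - 3*v^2 - 10*v) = v*(v + 1)*(v + 2)*(v^2 - 5*v) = v*(v - 5)*(v + 1)*(v + 2)*(v)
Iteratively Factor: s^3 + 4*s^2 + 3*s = (s + 3)*(s^2 + s) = (s + 1)*(s + 3)*(s)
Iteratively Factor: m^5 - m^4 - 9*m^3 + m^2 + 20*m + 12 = (m - 2)*(m^4 + m^3 - 7*m^2 - 13*m - 6) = (m - 2)*(m + 1)*(m^3 - 7*m - 6) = (m - 3)*(m - 2)*(m + 1)*(m^2 + 3*m + 2) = (m - 3)*(m - 2)*(m + 1)^2*(m + 2)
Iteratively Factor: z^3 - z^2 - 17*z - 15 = (z + 1)*(z^2 - 2*z - 15) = (z - 5)*(z + 1)*(z + 3)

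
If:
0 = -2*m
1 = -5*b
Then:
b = -1/5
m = 0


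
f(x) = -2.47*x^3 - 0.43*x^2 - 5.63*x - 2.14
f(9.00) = -1888.27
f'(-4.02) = -121.92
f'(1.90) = -34.01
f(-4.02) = 174.01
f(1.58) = -21.85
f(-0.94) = 4.82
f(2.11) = -39.14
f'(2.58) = -57.17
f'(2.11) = -40.43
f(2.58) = -61.95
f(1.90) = -31.33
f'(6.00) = -277.55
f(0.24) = -3.55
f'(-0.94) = -11.37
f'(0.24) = -6.26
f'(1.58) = -25.49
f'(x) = -7.41*x^2 - 0.86*x - 5.63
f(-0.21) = -0.95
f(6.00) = -584.92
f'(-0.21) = -5.78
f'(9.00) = -613.58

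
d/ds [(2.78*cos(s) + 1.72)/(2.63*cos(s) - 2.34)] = 11.0288*sin(s)/(2.63*cos(s) - 2.34)^2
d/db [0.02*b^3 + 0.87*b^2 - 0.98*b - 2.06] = 0.06*b^2 + 1.74*b - 0.98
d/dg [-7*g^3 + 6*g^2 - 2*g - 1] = -21*g^2 + 12*g - 2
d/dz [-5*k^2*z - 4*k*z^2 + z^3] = -5*k^2 - 8*k*z + 3*z^2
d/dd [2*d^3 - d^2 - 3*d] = 6*d^2 - 2*d - 3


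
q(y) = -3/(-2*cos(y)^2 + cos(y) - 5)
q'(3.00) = -0.03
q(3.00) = 0.38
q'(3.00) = -0.03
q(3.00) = 0.38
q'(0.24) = 0.06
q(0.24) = 0.51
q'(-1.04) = -0.11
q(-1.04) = 0.60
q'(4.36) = 0.22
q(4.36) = 0.54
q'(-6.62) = -0.08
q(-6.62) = 0.51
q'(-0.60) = -0.13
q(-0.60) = 0.54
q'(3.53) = 0.09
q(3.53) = 0.39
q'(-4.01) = -0.20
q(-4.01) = 0.46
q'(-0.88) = -0.13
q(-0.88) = 0.58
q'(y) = -3*(-4*sin(y)*cos(y) + sin(y))/(-2*cos(y)^2 + cos(y) - 5)^2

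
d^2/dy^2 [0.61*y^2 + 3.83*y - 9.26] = 1.22000000000000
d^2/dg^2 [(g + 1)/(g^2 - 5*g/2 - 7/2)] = 16/(8*g^3 - 84*g^2 + 294*g - 343)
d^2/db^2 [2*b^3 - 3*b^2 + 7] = 12*b - 6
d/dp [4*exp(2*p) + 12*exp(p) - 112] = (8*exp(p) + 12)*exp(p)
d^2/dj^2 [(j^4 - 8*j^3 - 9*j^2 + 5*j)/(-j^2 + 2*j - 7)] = 2*(-j^6 + 6*j^5 - 33*j^4 + 101*j^3 - 819*j^2 + 1281*j + 371)/(j^6 - 6*j^5 + 33*j^4 - 92*j^3 + 231*j^2 - 294*j + 343)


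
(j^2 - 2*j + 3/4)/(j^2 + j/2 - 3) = (j - 1/2)/(j + 2)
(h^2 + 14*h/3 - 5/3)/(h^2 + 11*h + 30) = (h - 1/3)/(h + 6)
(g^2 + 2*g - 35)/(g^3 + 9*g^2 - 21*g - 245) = 1/(g + 7)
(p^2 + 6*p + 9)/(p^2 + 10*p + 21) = (p + 3)/(p + 7)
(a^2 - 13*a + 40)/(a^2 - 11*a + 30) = (a - 8)/(a - 6)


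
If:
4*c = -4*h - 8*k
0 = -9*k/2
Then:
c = -h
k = 0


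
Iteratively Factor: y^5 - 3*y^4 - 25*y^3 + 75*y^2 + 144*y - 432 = (y - 3)*(y^4 - 25*y^2 + 144) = (y - 4)*(y - 3)*(y^3 + 4*y^2 - 9*y - 36) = (y - 4)*(y - 3)^2*(y^2 + 7*y + 12) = (y - 4)*(y - 3)^2*(y + 4)*(y + 3)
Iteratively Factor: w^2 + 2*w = (w)*(w + 2)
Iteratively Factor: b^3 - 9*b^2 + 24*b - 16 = (b - 4)*(b^2 - 5*b + 4) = (b - 4)*(b - 1)*(b - 4)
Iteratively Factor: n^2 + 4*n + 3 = (n + 3)*(n + 1)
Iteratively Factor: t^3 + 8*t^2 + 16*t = (t + 4)*(t^2 + 4*t) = t*(t + 4)*(t + 4)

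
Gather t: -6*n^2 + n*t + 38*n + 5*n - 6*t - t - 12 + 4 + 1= -6*n^2 + 43*n + t*(n - 7) - 7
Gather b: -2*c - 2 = -2*c - 2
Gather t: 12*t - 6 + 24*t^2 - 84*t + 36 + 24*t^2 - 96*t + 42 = 48*t^2 - 168*t + 72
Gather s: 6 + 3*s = 3*s + 6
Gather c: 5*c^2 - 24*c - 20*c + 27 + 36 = 5*c^2 - 44*c + 63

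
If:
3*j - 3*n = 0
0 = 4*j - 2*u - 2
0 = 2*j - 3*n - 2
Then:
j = -2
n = -2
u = -5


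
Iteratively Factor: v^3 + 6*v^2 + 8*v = (v + 4)*(v^2 + 2*v) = (v + 2)*(v + 4)*(v)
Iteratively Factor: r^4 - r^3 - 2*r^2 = (r)*(r^3 - r^2 - 2*r) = r*(r + 1)*(r^2 - 2*r) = r*(r - 2)*(r + 1)*(r)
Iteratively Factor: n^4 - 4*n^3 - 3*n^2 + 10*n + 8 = (n - 2)*(n^3 - 2*n^2 - 7*n - 4) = (n - 2)*(n + 1)*(n^2 - 3*n - 4) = (n - 4)*(n - 2)*(n + 1)*(n + 1)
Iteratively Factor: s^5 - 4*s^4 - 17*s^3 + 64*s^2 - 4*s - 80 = (s + 4)*(s^4 - 8*s^3 + 15*s^2 + 4*s - 20) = (s + 1)*(s + 4)*(s^3 - 9*s^2 + 24*s - 20) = (s - 2)*(s + 1)*(s + 4)*(s^2 - 7*s + 10) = (s - 5)*(s - 2)*(s + 1)*(s + 4)*(s - 2)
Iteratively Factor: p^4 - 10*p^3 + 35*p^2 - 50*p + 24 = (p - 2)*(p^3 - 8*p^2 + 19*p - 12) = (p - 4)*(p - 2)*(p^2 - 4*p + 3) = (p - 4)*(p - 2)*(p - 1)*(p - 3)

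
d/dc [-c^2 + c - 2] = 1 - 2*c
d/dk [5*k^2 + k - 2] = 10*k + 1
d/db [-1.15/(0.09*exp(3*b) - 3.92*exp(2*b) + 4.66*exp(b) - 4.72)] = (0.3105*exp(2*b) - 9.016*exp(b) + 5.359)*exp(b)/(0.09*exp(3*b) - 3.92*exp(2*b) + 4.66*exp(b) - 4.72)^2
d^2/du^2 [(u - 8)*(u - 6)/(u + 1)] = 126/(u^3 + 3*u^2 + 3*u + 1)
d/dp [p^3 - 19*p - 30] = 3*p^2 - 19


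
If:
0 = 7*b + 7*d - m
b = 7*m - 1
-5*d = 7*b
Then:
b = -5/103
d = 7/103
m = 14/103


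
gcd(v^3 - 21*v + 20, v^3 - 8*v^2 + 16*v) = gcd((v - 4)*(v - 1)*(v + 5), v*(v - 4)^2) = v - 4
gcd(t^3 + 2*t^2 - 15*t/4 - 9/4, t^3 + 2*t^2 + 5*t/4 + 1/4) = t + 1/2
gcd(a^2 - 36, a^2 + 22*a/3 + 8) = a + 6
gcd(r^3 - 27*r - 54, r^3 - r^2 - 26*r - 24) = r - 6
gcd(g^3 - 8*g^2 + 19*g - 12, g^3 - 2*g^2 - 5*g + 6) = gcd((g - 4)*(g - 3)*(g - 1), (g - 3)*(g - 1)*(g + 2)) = g^2 - 4*g + 3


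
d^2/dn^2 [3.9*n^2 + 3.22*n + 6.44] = 7.80000000000000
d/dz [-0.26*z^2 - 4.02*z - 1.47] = -0.52*z - 4.02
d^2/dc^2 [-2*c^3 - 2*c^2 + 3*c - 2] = -12*c - 4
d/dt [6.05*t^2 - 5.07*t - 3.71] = 12.1*t - 5.07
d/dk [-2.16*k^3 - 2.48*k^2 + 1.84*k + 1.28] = -6.48*k^2 - 4.96*k + 1.84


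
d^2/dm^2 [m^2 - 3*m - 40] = 2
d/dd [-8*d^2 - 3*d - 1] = -16*d - 3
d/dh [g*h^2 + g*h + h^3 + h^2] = 2*g*h + g + 3*h^2 + 2*h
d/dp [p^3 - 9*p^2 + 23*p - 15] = 3*p^2 - 18*p + 23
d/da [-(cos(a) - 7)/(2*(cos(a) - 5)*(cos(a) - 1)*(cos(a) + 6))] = (-2*cos(a)^3 + 21*cos(a)^2 - 187)*sin(a)/(2*(cos(a) - 5)^2*(cos(a) - 1)^2*(cos(a) + 6)^2)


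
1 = 1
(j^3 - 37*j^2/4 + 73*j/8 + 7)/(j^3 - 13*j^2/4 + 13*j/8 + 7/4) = (j - 8)/(j - 2)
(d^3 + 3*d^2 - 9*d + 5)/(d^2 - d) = d + 4 - 5/d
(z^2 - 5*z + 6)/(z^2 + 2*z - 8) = (z - 3)/(z + 4)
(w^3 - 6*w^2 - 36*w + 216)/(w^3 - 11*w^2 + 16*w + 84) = (w^2 - 36)/(w^2 - 5*w - 14)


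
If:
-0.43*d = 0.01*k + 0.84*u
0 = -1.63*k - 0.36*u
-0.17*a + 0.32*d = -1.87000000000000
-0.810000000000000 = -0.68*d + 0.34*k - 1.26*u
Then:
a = -279.88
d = -154.53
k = -17.52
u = 79.31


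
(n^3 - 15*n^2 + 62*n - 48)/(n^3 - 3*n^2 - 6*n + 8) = (n^2 - 14*n + 48)/(n^2 - 2*n - 8)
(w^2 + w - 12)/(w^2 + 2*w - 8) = (w - 3)/(w - 2)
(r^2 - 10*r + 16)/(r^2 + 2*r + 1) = (r^2 - 10*r + 16)/(r^2 + 2*r + 1)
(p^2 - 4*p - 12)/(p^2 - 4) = (p - 6)/(p - 2)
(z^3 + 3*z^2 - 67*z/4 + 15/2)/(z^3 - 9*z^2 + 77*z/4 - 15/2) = (z + 6)/(z - 6)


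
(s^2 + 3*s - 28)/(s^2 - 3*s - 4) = (s + 7)/(s + 1)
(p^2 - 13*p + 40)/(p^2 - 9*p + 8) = (p - 5)/(p - 1)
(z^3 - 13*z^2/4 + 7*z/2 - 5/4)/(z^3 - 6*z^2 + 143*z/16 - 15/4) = 4*(z^2 - 2*z + 1)/(4*z^2 - 19*z + 12)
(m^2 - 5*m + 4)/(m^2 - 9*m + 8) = (m - 4)/(m - 8)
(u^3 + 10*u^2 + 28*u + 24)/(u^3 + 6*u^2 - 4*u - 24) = (u + 2)/(u - 2)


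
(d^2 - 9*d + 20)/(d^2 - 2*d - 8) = (d - 5)/(d + 2)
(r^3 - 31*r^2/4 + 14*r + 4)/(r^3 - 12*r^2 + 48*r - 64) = (r + 1/4)/(r - 4)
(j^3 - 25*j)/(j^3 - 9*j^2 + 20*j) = (j + 5)/(j - 4)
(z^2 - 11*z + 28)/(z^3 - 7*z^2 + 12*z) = (z - 7)/(z*(z - 3))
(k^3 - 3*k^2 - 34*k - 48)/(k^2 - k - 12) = (k^2 - 6*k - 16)/(k - 4)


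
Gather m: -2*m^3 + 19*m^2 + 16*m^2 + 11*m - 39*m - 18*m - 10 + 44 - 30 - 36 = -2*m^3 + 35*m^2 - 46*m - 32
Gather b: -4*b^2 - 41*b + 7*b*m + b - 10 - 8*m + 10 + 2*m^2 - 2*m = -4*b^2 + b*(7*m - 40) + 2*m^2 - 10*m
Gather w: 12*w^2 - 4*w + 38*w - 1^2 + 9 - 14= 12*w^2 + 34*w - 6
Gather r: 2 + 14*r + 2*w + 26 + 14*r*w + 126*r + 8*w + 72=r*(14*w + 140) + 10*w + 100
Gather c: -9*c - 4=-9*c - 4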